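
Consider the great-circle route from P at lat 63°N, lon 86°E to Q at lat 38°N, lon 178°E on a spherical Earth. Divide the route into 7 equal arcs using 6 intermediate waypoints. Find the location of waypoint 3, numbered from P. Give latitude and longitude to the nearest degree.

≈ lat 61°N, lon 140°E

Convert each endpoint to a unit vector on the sphere (x = cos φ cos λ, y = cos φ sin λ, z = sin φ).
The central angle between the endpoints is δ = arccos(p₁·p₂) ≈ 1.005 rad (57.6°).
Interpolate at f = 3/7 with slerp weights a = sin((1−f)δ)/sin δ ≈ 0.644, b = sin(fδ)/sin δ ≈ 0.495.
p = a·p₁ + b·p₂ ≈ (-0.369, 0.305, 0.878); φ = arcsin(p_z) ≈ 61.39°, λ = atan2(p_y, p_x) ≈ 140.43°.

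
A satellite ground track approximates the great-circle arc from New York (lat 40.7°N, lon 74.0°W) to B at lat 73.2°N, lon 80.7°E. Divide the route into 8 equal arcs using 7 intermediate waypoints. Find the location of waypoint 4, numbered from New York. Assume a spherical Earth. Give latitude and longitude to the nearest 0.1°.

Convert each endpoint to a unit vector on the sphere (x = cos φ cos λ, y = cos φ sin λ, z = sin φ).
The central angle between the endpoints is δ = arccos(p₁·p₂) ≈ 1.131 rad (64.8°).
Interpolate at f = 4/8 with slerp weights a = sin((1−f)δ)/sin δ ≈ 0.592, b = sin(fδ)/sin δ ≈ 0.592.
p = a·p₁ + b·p₂ ≈ (0.151, -0.263, 0.953); φ = arcsin(p_z) ≈ 72.35°, λ = atan2(p_y, p_x) ≈ -60.04°.

≈ lat 72.4°N, lon 60.0°W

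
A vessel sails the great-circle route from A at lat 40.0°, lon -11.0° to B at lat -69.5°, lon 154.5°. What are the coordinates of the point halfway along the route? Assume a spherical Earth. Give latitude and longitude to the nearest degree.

Convert each endpoint to a unit vector on the sphere (x = cos φ cos λ, y = cos φ sin λ, z = sin φ).
The central angle between the endpoints is δ = arccos(p₁·p₂) ≈ 2.610 rad (149.5°).
Interpolate at f = 1/2 with slerp weights a = sin((1−f)δ)/sin δ ≈ 1.902, b = sin(fδ)/sin δ ≈ 1.902.
p = a·p₁ + b·p₂ ≈ (0.829, 0.009, -0.559); φ = arcsin(p_z) ≈ -33.99°, λ = atan2(p_y, p_x) ≈ 0.60°.

≈ lat -34°, lon 1°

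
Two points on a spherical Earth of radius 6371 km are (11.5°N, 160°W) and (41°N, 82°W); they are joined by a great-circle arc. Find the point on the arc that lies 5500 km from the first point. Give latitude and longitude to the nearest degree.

From cos δ = sin φ₁ sin φ₂ + cos φ₁ cos φ₂ cos Δλ, the central angle is δ ≈ 1.282 rad (73.5°). The total great-circle distance is δ·R ≈ 1.282 × 6371 ≈ 8169 km, so the target fraction is f = 5500/8169 ≈ 0.673.
Interpolate at f ≈ 0.673 with slerp weights a = sin((1−f)δ)/sin δ ≈ 0.424, b = sin(fδ)/sin δ ≈ 0.793.
p = a·p₁ + b·p₂ ≈ (-0.307, -0.735, 0.605); φ = arcsin(p_z) ≈ 37.21°, λ = atan2(p_y, p_x) ≈ -112.71°.

≈ (37°N, 113°W)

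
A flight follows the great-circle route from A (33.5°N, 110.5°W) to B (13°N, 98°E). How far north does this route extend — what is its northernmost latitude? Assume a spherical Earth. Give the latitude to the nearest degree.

≈ 61°N

The great circle lies in the plane with unit normal n̂ = (p₁ × p₂)/|p₁ × p₂|.
Here n̂_z ≈ -0.480; the vertex latitude is φ_max = arccos|n̂_z| ≈ 61.3°.
Check via Clairaut: cos φ_max = |cos φ₁| · sin C = cos(33.5°)·sin(35.2°) ≈ 0.480, again giving ≈ 61.3°.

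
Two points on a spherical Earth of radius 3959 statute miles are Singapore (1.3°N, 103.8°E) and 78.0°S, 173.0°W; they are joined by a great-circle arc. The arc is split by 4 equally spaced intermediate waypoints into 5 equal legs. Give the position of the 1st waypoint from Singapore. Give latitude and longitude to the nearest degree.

Convert each endpoint to a unit vector on the sphere (x = cos φ cos λ, y = cos φ sin λ, z = sin φ).
The central angle between the endpoints is δ = arccos(p₁·p₂) ≈ 1.568 rad (89.9°).
Interpolate at f = 1/5 with slerp weights a = sin((1−f)δ)/sin δ ≈ 0.950, b = sin(fδ)/sin δ ≈ 0.309.
p = a·p₁ + b·p₂ ≈ (-0.290, 0.915, -0.280); φ = arcsin(p_z) ≈ -16.28°, λ = atan2(p_y, p_x) ≈ 107.60°.

≈ 16°S, 108°E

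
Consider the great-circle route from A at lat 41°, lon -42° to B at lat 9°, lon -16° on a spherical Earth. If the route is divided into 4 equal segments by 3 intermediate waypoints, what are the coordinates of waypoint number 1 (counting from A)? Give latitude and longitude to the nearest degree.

≈ lat 33°, lon -34°

The haversine formula gives a central angle δ ≈ 0.688 rad (39.4°) between the endpoints.
Interpolate at f = 1/4 with slerp weights a = sin((1−f)δ)/sin δ ≈ 0.777, b = sin(fδ)/sin δ ≈ 0.270.
p = a·p₁ + b·p₂ ≈ (0.692, -0.466, 0.552); φ = arcsin(p_z) ≈ 33.50°, λ = atan2(p_y, p_x) ≈ -33.96°.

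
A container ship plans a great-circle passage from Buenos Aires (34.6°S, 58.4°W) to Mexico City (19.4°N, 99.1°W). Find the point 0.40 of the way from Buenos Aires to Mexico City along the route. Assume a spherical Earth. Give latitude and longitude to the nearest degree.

≈ (14°S, 76°W)

Write both endpoints as unit vectors p₁, p₂ with components (cos φ cos λ, cos φ sin λ, sin φ).
The central angle between the endpoints is δ = arccos(p₁·p₂) ≈ 1.159 rad (66.4°).
Interpolate at f = 0.40 with slerp weights a = sin((1−f)δ)/sin δ ≈ 0.699, b = sin(fδ)/sin δ ≈ 0.488.
p = a·p₁ + b·p₂ ≈ (0.229, -0.945, -0.235); φ = arcsin(p_z) ≈ -13.59°, λ = atan2(p_y, p_x) ≈ -76.39°.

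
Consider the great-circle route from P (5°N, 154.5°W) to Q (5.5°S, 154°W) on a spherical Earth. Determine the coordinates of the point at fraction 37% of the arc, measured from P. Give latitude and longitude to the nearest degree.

From cos δ = sin φ₁ sin φ₂ + cos φ₁ cos φ₂ cos Δλ, the central angle is δ ≈ 0.183 rad (10.5°).
Interpolate at f = 0.37 with slerp weights a = sin((1−f)δ)/sin δ ≈ 0.632, b = sin(fδ)/sin δ ≈ 0.372.
p = a·p₁ + b·p₂ ≈ (-0.901, -0.433, 0.019); φ = arcsin(p_z) ≈ 1.12°, λ = atan2(p_y, p_x) ≈ -154.31°.

≈ (1°N, 154°W)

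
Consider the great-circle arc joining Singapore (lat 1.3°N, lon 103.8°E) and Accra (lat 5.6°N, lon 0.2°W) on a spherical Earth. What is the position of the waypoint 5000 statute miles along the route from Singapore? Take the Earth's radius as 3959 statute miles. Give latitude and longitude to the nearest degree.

Convert each endpoint to a unit vector on the sphere (x = cos φ cos λ, y = cos φ sin λ, z = sin φ).
The central angle between the endpoints is δ = arccos(p₁·p₂) ≈ 1.812 rad (103.8°). The total great-circle distance is δ·R ≈ 1.812 × 3959 ≈ 7172 mi, so the target fraction is f = 5000/7172 ≈ 0.697.
Interpolate at f ≈ 0.697 with slerp weights a = sin((1−f)δ)/sin δ ≈ 0.537, b = sin(fδ)/sin δ ≈ 0.981.
p = a·p₁ + b·p₂ ≈ (0.849, 0.518, 0.108); φ = arcsin(p_z) ≈ 6.20°, λ = atan2(p_y, p_x) ≈ 31.40°.

≈ lat 6°N, lon 31°E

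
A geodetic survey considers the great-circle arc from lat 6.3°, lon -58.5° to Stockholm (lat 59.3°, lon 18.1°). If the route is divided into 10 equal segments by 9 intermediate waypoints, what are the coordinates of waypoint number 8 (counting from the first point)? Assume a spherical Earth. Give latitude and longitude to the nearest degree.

≈ lat 54°, lon -9°

Convert each endpoint to a unit vector on the sphere (x = cos φ cos λ, y = cos φ sin λ, z = sin φ).
The central angle between the endpoints is δ = arccos(p₁·p₂) ≈ 1.357 rad (77.8°).
Interpolate at f = 8/10 with slerp weights a = sin((1−f)δ)/sin δ ≈ 0.274, b = sin(fδ)/sin δ ≈ 0.905.
p = a·p₁ + b·p₂ ≈ (0.582, -0.089, 0.808); φ = arcsin(p_z) ≈ 53.95°, λ = atan2(p_y, p_x) ≈ -8.69°.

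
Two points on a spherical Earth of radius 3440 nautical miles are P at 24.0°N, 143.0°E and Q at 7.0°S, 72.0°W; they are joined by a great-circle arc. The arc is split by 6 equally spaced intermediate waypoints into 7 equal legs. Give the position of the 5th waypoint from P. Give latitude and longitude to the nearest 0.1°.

Write both endpoints as unit vectors p₁, p₂ with components (cos φ cos λ, cos φ sin λ, sin φ).
The central angle between the endpoints is δ = arccos(p₁·p₂) ≈ 2.485 rad (142.4°).
Interpolate at f = 5/7 with slerp weights a = sin((1−f)δ)/sin δ ≈ 1.069, b = sin(fδ)/sin δ ≈ 1.605.
p = a·p₁ + b·p₂ ≈ (-0.287, -0.928, 0.239); φ = arcsin(p_z) ≈ 13.83°, λ = atan2(p_y, p_x) ≈ -107.21°.

≈ 13.8°N, 107.2°W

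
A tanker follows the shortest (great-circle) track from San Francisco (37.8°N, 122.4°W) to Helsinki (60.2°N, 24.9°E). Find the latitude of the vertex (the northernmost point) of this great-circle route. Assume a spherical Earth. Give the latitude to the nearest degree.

The great circle lies in the plane with unit normal n̂ = (p₁ × p₂)/|p₁ × p₂|.
Here n̂_z ≈ +0.217; the vertex latitude is φ_max = arccos|n̂_z| ≈ 77.5°.
Check via Clairaut: cos φ_max = |cos φ₁| · sin C = cos(37.8°)·sin(15.9°) ≈ 0.217, again giving ≈ 77.5°.

≈ 77°N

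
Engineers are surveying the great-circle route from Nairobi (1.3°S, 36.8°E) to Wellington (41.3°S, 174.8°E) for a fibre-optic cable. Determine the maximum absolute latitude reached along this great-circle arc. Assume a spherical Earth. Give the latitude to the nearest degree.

The great circle lies in the plane with unit normal n̂ = (p₁ × p₂)/|p₁ × p₂|.
Here n̂_z ≈ +0.599; the vertex latitude is φ_max = arccos|n̂_z| ≈ 53.2°.
Check via Clairaut: cos φ_max = |cos φ₁| · sin C = cos(1.3°)·sin(143.2°) ≈ 0.599, again giving ≈ 53.2°.

≈ 53°S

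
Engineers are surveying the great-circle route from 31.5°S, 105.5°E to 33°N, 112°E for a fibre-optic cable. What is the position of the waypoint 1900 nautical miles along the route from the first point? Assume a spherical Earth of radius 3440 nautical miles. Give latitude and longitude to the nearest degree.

From cos δ = sin φ₁ sin φ₂ + cos φ₁ cos φ₂ cos Δλ, the central angle is δ ≈ 1.131 rad (64.8°). The total great-circle distance is δ·R ≈ 1.131 × 3440 ≈ 3890 nmi, so the target fraction is f = 1900/3890 ≈ 0.488.
Interpolate at f ≈ 0.488 with slerp weights a = sin((1−f)δ)/sin δ ≈ 0.604, b = sin(fδ)/sin δ ≈ 0.580.
p = a·p₁ + b·p₂ ≈ (-0.320, 0.947, 0.000); φ = arcsin(p_z) ≈ 0.00°, λ = atan2(p_y, p_x) ≈ 108.66°.

≈ 0°N, 109°E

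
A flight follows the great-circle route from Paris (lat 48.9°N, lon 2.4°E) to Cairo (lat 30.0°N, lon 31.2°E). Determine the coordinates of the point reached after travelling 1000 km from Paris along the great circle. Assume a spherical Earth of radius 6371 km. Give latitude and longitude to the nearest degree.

Write both endpoints as unit vectors p₁, p₂ with components (cos φ cos λ, cos φ sin λ, sin φ).
The central angle between the endpoints is δ = arccos(p₁·p₂) ≈ 0.504 rad (28.9°). The total great-circle distance is δ·R ≈ 0.504 × 6371 ≈ 3211 km, so the target fraction is f = 1000/3211 ≈ 0.311.
Interpolate at f ≈ 0.311 with slerp weights a = sin((1−f)δ)/sin δ ≈ 0.704, b = sin(fδ)/sin δ ≈ 0.324.
p = a·p₁ + b·p₂ ≈ (0.702, 0.165, 0.693); φ = arcsin(p_z) ≈ 43.83°, λ = atan2(p_y, p_x) ≈ 13.19°.

≈ lat 44°N, lon 13°E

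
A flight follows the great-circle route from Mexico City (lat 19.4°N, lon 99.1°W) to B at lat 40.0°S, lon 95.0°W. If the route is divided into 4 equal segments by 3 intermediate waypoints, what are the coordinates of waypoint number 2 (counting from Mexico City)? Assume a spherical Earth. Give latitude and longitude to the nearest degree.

The haversine formula gives a central angle δ ≈ 1.039 rad (59.5°) between the endpoints.
Interpolate at f = 2/4 with slerp weights a = sin((1−f)δ)/sin δ ≈ 0.576, b = sin(fδ)/sin δ ≈ 0.576.
p = a·p₁ + b·p₂ ≈ (-0.124, -0.976, -0.179); φ = arcsin(p_z) ≈ -10.31°, λ = atan2(p_y, p_x) ≈ -97.26°.

≈ lat 10°S, lon 97°W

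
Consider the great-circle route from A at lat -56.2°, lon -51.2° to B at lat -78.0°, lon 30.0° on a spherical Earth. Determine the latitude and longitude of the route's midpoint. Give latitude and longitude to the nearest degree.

≈ lat -71°, lon -32°

The haversine formula gives a central angle δ ≈ 0.591 rad (33.8°) between the endpoints.
Interpolate at f = 1/2 with slerp weights a = sin((1−f)δ)/sin δ ≈ 0.523, b = sin(fδ)/sin δ ≈ 0.523.
p = a·p₁ + b·p₂ ≈ (0.276, -0.172, -0.946); φ = arcsin(p_z) ≈ -71.00°, λ = atan2(p_y, p_x) ≈ -31.94°.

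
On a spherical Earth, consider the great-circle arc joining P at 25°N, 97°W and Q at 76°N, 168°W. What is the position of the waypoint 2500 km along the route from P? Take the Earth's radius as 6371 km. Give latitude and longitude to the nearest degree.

Write both endpoints as unit vectors p₁, p₂ with components (cos φ cos λ, cos φ sin λ, sin φ).
The central angle between the endpoints is δ = arccos(p₁·p₂) ≈ 1.068 rad (61.2°). The total great-circle distance is δ·R ≈ 1.068 × 6371 ≈ 6807 km, so the target fraction is f = 2500/6807 ≈ 0.367.
Interpolate at f ≈ 0.367 with slerp weights a = sin((1−f)δ)/sin δ ≈ 0.714, b = sin(fδ)/sin δ ≈ 0.436.
p = a·p₁ + b·p₂ ≈ (-0.182, -0.664, 0.725); φ = arcsin(p_z) ≈ 46.47°, λ = atan2(p_y, p_x) ≈ -105.33°.

≈ 46°N, 105°W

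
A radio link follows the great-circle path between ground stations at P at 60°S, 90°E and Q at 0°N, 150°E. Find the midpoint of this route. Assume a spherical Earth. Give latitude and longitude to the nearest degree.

≈ 33°S, 131°E

Convert each endpoint to a unit vector on the sphere (x = cos φ cos λ, y = cos φ sin λ, z = sin φ).
The central angle between the endpoints is δ = arccos(p₁·p₂) ≈ 1.318 rad (75.5°).
Interpolate at f = 1/2 with slerp weights a = sin((1−f)δ)/sin δ ≈ 0.632, b = sin(fδ)/sin δ ≈ 0.632.
p = a·p₁ + b·p₂ ≈ (-0.548, 0.632, -0.548); φ = arcsin(p_z) ≈ -33.21°, λ = atan2(p_y, p_x) ≈ 130.89°.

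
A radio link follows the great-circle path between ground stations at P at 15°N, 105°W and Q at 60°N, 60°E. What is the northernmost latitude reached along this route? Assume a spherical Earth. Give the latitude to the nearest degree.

≈ 83°N

The great circle lies in the plane with unit normal n̂ = (p₁ × p₂)/|p₁ × p₂|.
Here n̂_z ≈ +0.129; the vertex latitude is φ_max = arccos|n̂_z| ≈ 82.6°.
Check via Clairaut: cos φ_max = |cos φ₁| · sin C = cos(15.0°)·sin(7.7°) ≈ 0.129, again giving ≈ 82.6°.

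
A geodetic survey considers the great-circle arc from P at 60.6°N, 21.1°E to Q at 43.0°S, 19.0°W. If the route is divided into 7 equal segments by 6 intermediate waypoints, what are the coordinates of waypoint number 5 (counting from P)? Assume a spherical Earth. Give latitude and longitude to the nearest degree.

Write both endpoints as unit vectors p₁, p₂ with components (cos φ cos λ, cos φ sin λ, sin φ).
The central angle between the endpoints is δ = arccos(p₁·p₂) ≈ 1.896 rad (108.6°).
Interpolate at f = 5/7 with slerp weights a = sin((1−f)δ)/sin δ ≈ 0.544, b = sin(fδ)/sin δ ≈ 1.031.
p = a·p₁ + b·p₂ ≈ (0.962, -0.149, -0.229); φ = arcsin(p_z) ≈ -13.23°, λ = atan2(p_y, p_x) ≈ -8.82°.

≈ 13°S, 9°W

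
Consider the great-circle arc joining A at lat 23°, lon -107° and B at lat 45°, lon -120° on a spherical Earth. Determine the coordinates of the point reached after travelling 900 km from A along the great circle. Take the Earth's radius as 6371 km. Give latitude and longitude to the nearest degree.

≈ lat 30°, lon -111°

Convert each endpoint to a unit vector on the sphere (x = cos φ cos λ, y = cos φ sin λ, z = sin φ).
The central angle between the endpoints is δ = arccos(p₁·p₂) ≈ 0.426 rad (24.4°). The total great-circle distance is δ·R ≈ 0.426 × 6371 ≈ 2716 km, so the target fraction is f = 900/2716 ≈ 0.331.
Interpolate at f ≈ 0.331 with slerp weights a = sin((1−f)δ)/sin δ ≈ 0.680, b = sin(fδ)/sin δ ≈ 0.340.
p = a·p₁ + b·p₂ ≈ (-0.303, -0.807, 0.506); φ = arcsin(p_z) ≈ 30.43°, λ = atan2(p_y, p_x) ≈ -110.60°.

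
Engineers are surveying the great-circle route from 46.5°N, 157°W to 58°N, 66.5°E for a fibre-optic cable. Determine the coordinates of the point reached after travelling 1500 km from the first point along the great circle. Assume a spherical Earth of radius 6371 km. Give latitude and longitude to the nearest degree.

≈ 59°N, 167°W

From cos δ = sin φ₁ sin φ₂ + cos φ₁ cos φ₂ cos Δλ, the central angle is δ ≈ 1.213 rad (69.5°). The total great-circle distance is δ·R ≈ 1.213 × 6371 ≈ 7726 km, so the target fraction is f = 1500/7726 ≈ 0.194.
Interpolate at f ≈ 0.194 with slerp weights a = sin((1−f)δ)/sin δ ≈ 0.885, b = sin(fδ)/sin δ ≈ 0.249.
p = a·p₁ + b·p₂ ≈ (-0.508, -0.117, 0.853); φ = arcsin(p_z) ≈ 58.57°, λ = atan2(p_y, p_x) ≈ -167.03°.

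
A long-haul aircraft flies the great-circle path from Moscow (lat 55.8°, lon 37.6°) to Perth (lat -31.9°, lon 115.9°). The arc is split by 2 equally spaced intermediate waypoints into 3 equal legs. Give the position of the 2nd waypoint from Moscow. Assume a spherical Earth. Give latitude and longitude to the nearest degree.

≈ lat -1°, lon 95°

Convert each endpoint to a unit vector on the sphere (x = cos φ cos λ, y = cos φ sin λ, z = sin φ).
The central angle between the endpoints is δ = arccos(p₁·p₂) ≈ 1.918 rad (109.9°).
Interpolate at f = 2/3 with slerp weights a = sin((1−f)δ)/sin δ ≈ 0.635, b = sin(fδ)/sin δ ≈ 1.018.
p = a·p₁ + b·p₂ ≈ (-0.095, 0.995, -0.013); φ = arcsin(p_z) ≈ -0.77°, λ = atan2(p_y, p_x) ≈ 95.46°.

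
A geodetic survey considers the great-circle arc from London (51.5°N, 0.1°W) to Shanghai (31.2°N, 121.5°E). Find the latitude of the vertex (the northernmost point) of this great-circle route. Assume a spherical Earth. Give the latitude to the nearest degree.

≈ 63°N

The great circle lies in the plane with unit normal n̂ = (p₁ × p₂)/|p₁ × p₂|.
Here n̂_z ≈ +0.457; the vertex latitude is φ_max = arccos|n̂_z| ≈ 62.8°.
Check via Clairaut: cos φ_max = |cos φ₁| · sin C = cos(51.5°)·sin(47.3°) ≈ 0.457, again giving ≈ 62.8°.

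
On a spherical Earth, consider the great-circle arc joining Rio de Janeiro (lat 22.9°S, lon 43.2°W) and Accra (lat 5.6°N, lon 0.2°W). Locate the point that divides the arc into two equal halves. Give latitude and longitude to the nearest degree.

≈ lat 9°S, lon 21°W

Convert each endpoint to a unit vector on the sphere (x = cos φ cos λ, y = cos φ sin λ, z = sin φ).
The central angle between the endpoints is δ = arccos(p₁·p₂) ≈ 0.886 rad (50.8°).
Interpolate at f = 1/2 with slerp weights a = sin((1−f)δ)/sin δ ≈ 0.553, b = sin(fδ)/sin δ ≈ 0.553.
p = a·p₁ + b·p₂ ≈ (0.922, -0.351, -0.161); φ = arcsin(p_z) ≈ -9.28°, λ = atan2(p_y, p_x) ≈ -20.83°.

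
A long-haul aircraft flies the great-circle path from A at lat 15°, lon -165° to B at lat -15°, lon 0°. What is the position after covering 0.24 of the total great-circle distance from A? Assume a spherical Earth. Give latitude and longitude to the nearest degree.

Write both endpoints as unit vectors p₁, p₂ with components (cos φ cos λ, cos φ sin λ, sin φ).
The central angle between the endpoints is δ = arccos(p₁·p₂) ≈ 2.889 rad (165.5°).
Interpolate at f = 0.24 with slerp weights a = sin((1−f)δ)/sin δ ≈ 3.243, b = sin(fδ)/sin δ ≈ 2.555.
p = a·p₁ + b·p₂ ≈ (-0.558, -0.811, 0.178); φ = arcsin(p_z) ≈ 10.26°, λ = atan2(p_y, p_x) ≈ -124.53°.

≈ lat 10°, lon -125°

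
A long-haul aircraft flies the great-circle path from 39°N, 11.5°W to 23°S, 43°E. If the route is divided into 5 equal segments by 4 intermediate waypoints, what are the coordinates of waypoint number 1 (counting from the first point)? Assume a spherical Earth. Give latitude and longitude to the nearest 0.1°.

≈ 27.7°N, 2.2°E

The haversine formula gives a central angle δ ≈ 1.400 rad (80.2°) between the endpoints.
Interpolate at f = 1/5 with slerp weights a = sin((1−f)δ)/sin δ ≈ 0.913, b = sin(fδ)/sin δ ≈ 0.281.
p = a·p₁ + b·p₂ ≈ (0.884, 0.035, 0.465); φ = arcsin(p_z) ≈ 27.73°, λ = atan2(p_y, p_x) ≈ 2.24°.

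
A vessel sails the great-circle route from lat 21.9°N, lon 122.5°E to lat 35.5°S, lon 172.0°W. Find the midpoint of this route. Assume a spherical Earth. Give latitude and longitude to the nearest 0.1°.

≈ lat 8.1°S, lon 152.8°E

From cos δ = sin φ₁ sin φ₂ + cos φ₁ cos φ₂ cos Δλ, the central angle is δ ≈ 1.474 rad (84.5°).
Interpolate at f = 1/2 with slerp weights a = sin((1−f)δ)/sin δ ≈ 0.675, b = sin(fδ)/sin δ ≈ 0.675.
p = a·p₁ + b·p₂ ≈ (-0.881, 0.452, -0.140); φ = arcsin(p_z) ≈ -8.06°, λ = atan2(p_y, p_x) ≈ 152.85°.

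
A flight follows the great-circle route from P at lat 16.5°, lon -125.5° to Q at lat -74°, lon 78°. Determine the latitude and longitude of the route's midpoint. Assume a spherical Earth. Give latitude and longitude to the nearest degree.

Convert each endpoint to a unit vector on the sphere (x = cos φ cos λ, y = cos φ sin λ, z = sin φ).
The central angle between the endpoints is δ = arccos(p₁·p₂) ≈ 2.112 rad (121.0°).
Interpolate at f = 1/2 with slerp weights a = sin((1−f)δ)/sin δ ≈ 1.016, b = sin(fδ)/sin δ ≈ 1.016.
p = a·p₁ + b·p₂ ≈ (-0.507, -0.519, -0.688); φ = arcsin(p_z) ≈ -43.46°, λ = atan2(p_y, p_x) ≈ -134.35°.

≈ lat -43°, lon -134°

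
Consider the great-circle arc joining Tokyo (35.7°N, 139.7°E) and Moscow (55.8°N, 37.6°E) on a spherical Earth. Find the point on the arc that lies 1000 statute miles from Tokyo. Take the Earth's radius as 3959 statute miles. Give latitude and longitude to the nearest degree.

Write both endpoints as unit vectors p₁, p₂ with components (cos φ cos λ, cos φ sin λ, sin φ).
The central angle between the endpoints is δ = arccos(p₁·p₂) ≈ 1.173 rad (67.2°). The total great-circle distance is δ·R ≈ 1.173 × 3959 ≈ 4646 mi, so the target fraction is f = 1000/4646 ≈ 0.215.
Interpolate at f ≈ 0.215 with slerp weights a = sin((1−f)δ)/sin δ ≈ 0.863, b = sin(fδ)/sin δ ≈ 0.271.
p = a·p₁ + b·p₂ ≈ (-0.414, 0.546, 0.728); φ = arcsin(p_z) ≈ 46.72°, λ = atan2(p_y, p_x) ≈ 127.15°.

≈ 47°N, 127°E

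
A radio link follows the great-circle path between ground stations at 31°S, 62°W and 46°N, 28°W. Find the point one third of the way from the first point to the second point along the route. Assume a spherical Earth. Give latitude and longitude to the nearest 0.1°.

≈ 5.2°S, 51.5°W

Write both endpoints as unit vectors p₁, p₂ with components (cos φ cos λ, cos φ sin λ, sin φ).
The central angle between the endpoints is δ = arccos(p₁·p₂) ≈ 1.447 rad (82.9°).
Interpolate at f = 1/3 with slerp weights a = sin((1−f)δ)/sin δ ≈ 0.828, b = sin(fδ)/sin δ ≈ 0.468.
p = a·p₁ + b·p₂ ≈ (0.620, -0.779, -0.090); φ = arcsin(p_z) ≈ -5.18°, λ = atan2(p_y, p_x) ≈ -51.49°.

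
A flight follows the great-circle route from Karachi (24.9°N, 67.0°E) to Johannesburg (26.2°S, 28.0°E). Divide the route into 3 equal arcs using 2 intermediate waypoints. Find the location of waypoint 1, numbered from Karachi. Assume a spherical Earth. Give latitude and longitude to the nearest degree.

Convert each endpoint to a unit vector on the sphere (x = cos φ cos λ, y = cos φ sin λ, z = sin φ).
The central angle between the endpoints is δ = arccos(p₁·p₂) ≈ 1.108 rad (63.5°).
Interpolate at f = 1/3 with slerp weights a = sin((1−f)δ)/sin δ ≈ 0.752, b = sin(fδ)/sin δ ≈ 0.403.
p = a·p₁ + b·p₂ ≈ (0.586, 0.798, 0.139); φ = arcsin(p_z) ≈ 7.97°, λ = atan2(p_y, p_x) ≈ 53.70°.

≈ (8°N, 54°E)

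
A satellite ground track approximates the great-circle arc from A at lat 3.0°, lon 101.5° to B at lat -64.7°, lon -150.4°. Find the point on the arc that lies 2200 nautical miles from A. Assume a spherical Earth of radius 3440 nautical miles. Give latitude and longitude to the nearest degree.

≈ lat -30°, lon 118°

The haversine formula gives a central angle δ ≈ 1.752 rad (100.4°) between the endpoints. The total great-circle distance is δ·R ≈ 1.752 × 3440 ≈ 6026 nmi, so the target fraction is f = 2200/6026 ≈ 0.365.
Interpolate at f ≈ 0.365 with slerp weights a = sin((1−f)δ)/sin δ ≈ 0.912, b = sin(fδ)/sin δ ≈ 0.607.
p = a·p₁ + b·p₂ ≈ (-0.407, 0.764, -0.501); φ = arcsin(p_z) ≈ -30.05°, λ = atan2(p_y, p_x) ≈ 118.04°.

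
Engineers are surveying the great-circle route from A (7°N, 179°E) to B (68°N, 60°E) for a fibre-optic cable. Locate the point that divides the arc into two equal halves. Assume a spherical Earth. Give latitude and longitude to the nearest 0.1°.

≈ (50.2°N, 157.0°E)

The haversine formula gives a central angle δ ≈ 1.638 rad (93.9°) between the endpoints.
Interpolate at f = 1/2 with slerp weights a = sin((1−f)δ)/sin δ ≈ 0.732, b = sin(fδ)/sin δ ≈ 0.732.
p = a·p₁ + b·p₂ ≈ (-0.589, 0.250, 0.768); φ = arcsin(p_z) ≈ 50.18°, λ = atan2(p_y, p_x) ≈ 157.00°.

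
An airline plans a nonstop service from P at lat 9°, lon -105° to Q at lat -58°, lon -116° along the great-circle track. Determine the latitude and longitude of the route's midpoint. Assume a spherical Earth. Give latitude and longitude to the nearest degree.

≈ lat -25°, lon -109°

Convert each endpoint to a unit vector on the sphere (x = cos φ cos λ, y = cos φ sin λ, z = sin φ).
The central angle between the endpoints is δ = arccos(p₁·p₂) ≈ 1.180 rad (67.6°).
Interpolate at f = 1/2 with slerp weights a = sin((1−f)δ)/sin δ ≈ 0.602, b = sin(fδ)/sin δ ≈ 0.602.
p = a·p₁ + b·p₂ ≈ (-0.294, -0.861, -0.416); φ = arcsin(p_z) ≈ -24.59°, λ = atan2(p_y, p_x) ≈ -108.84°.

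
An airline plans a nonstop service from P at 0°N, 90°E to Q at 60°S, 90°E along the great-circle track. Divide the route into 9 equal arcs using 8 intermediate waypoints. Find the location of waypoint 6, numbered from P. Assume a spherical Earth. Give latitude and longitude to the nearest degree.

≈ 40°S, 90°E

Write both endpoints as unit vectors p₁, p₂ with components (cos φ cos λ, cos φ sin λ, sin φ).
The central angle between the endpoints is δ = arccos(p₁·p₂) ≈ 1.047 rad (60.0°).
Interpolate at f = 6/9 with slerp weights a = sin((1−f)δ)/sin δ ≈ 0.395, b = sin(fδ)/sin δ ≈ 0.742.
p = a·p₁ + b·p₂ ≈ (0.000, 0.766, -0.643); φ = arcsin(p_z) ≈ -40.00°, λ = atan2(p_y, p_x) ≈ 90.00°.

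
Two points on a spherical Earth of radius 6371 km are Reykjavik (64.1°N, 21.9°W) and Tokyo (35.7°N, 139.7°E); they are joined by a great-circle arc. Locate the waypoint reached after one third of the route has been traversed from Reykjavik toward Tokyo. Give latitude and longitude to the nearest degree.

Convert each endpoint to a unit vector on the sphere (x = cos φ cos λ, y = cos φ sin λ, z = sin φ).
The central angle between the endpoints is δ = arccos(p₁·p₂) ≈ 1.381 rad (79.1°).
Interpolate at f = 1/3 with slerp weights a = sin((1−f)δ)/sin δ ≈ 0.811, b = sin(fδ)/sin δ ≈ 0.452.
p = a·p₁ + b·p₂ ≈ (0.048, 0.106, 0.993); φ = arcsin(p_z) ≈ 83.33°, λ = atan2(p_y, p_x) ≈ 65.41°.

≈ 83°N, 65°E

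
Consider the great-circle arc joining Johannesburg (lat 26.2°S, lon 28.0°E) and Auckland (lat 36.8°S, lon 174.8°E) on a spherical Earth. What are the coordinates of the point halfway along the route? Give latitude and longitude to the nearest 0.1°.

From cos δ = sin φ₁ sin φ₂ + cos φ₁ cos φ₂ cos Δλ, the central angle is δ ≈ 1.914 rad (109.7°).
Interpolate at f = 1/2 with slerp weights a = sin((1−f)δ)/sin δ ≈ 0.868, b = sin(fδ)/sin δ ≈ 0.868.
p = a·p₁ + b·p₂ ≈ (-0.005, 0.429, -0.903); φ = arcsin(p_z) ≈ -64.61°, λ = atan2(p_y, p_x) ≈ 90.60°.

≈ lat 64.6°S, lon 90.6°E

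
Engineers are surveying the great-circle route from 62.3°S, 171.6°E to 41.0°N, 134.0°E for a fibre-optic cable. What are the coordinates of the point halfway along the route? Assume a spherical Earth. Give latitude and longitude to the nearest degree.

Write both endpoints as unit vectors p₁, p₂ with components (cos φ cos λ, cos φ sin λ, sin φ).
The central angle between the endpoints is δ = arccos(p₁·p₂) ≈ 1.879 rad (107.6°).
Interpolate at f = 1/2 with slerp weights a = sin((1−f)δ)/sin δ ≈ 0.847, b = sin(fδ)/sin δ ≈ 0.847.
p = a·p₁ + b·p₂ ≈ (-0.833, 0.517, -0.194); φ = arcsin(p_z) ≈ -11.20°, λ = atan2(p_y, p_x) ≈ 148.17°.

≈ 11°S, 148°E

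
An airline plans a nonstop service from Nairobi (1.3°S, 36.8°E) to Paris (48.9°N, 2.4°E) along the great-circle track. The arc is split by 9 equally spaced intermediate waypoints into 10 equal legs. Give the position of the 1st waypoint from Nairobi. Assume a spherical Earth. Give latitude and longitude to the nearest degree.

Write both endpoints as unit vectors p₁, p₂ with components (cos φ cos λ, cos φ sin λ, sin φ).
The central angle between the endpoints is δ = arccos(p₁·p₂) ≈ 1.018 rad (58.3°).
Interpolate at f = 1/10 with slerp weights a = sin((1−f)δ)/sin δ ≈ 0.932, b = sin(fδ)/sin δ ≈ 0.119.
p = a·p₁ + b·p₂ ≈ (0.825, 0.562, 0.069); φ = arcsin(p_z) ≈ 3.95°, λ = atan2(p_y, p_x) ≈ 34.25°.

≈ (4°N, 34°E)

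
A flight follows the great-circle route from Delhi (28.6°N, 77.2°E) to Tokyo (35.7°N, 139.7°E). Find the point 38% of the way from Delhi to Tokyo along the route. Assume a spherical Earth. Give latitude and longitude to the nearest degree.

The haversine formula gives a central angle δ ≈ 0.917 rad (52.5°) between the endpoints.
Interpolate at f = 0.38 with slerp weights a = sin((1−f)δ)/sin δ ≈ 0.678, b = sin(fδ)/sin δ ≈ 0.430.
p = a·p₁ + b·p₂ ≈ (-0.134, 0.807, 0.576); φ = arcsin(p_z) ≈ 35.14°, λ = atan2(p_y, p_x) ≈ 99.46°.

≈ (35°N, 99°E)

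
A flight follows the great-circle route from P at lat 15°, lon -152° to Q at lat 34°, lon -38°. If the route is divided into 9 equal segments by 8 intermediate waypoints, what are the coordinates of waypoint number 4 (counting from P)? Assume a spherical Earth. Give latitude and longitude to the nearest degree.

Convert each endpoint to a unit vector on the sphere (x = cos φ cos λ, y = cos φ sin λ, z = sin φ).
The central angle between the endpoints is δ = arccos(p₁·p₂) ≈ 1.753 rad (100.4°).
Interpolate at f = 4/9 with slerp weights a = sin((1−f)δ)/sin δ ≈ 0.841, b = sin(fδ)/sin δ ≈ 0.714.
p = a·p₁ + b·p₂ ≈ (-0.250, -0.746, 0.617); φ = arcsin(p_z) ≈ 38.11°, λ = atan2(p_y, p_x) ≈ -108.56°.

≈ lat 38°, lon -109°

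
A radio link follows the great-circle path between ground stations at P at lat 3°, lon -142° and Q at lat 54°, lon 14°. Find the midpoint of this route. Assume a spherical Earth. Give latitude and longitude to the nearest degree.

≈ lat 59°, lon -115°

Write both endpoints as unit vectors p₁, p₂ with components (cos φ cos λ, cos φ sin λ, sin φ).
The central angle between the endpoints is δ = arccos(p₁·p₂) ≈ 2.087 rad (119.6°).
Interpolate at f = 1/2 with slerp weights a = sin((1−f)δ)/sin δ ≈ 0.994, b = sin(fδ)/sin δ ≈ 0.994.
p = a·p₁ + b·p₂ ≈ (-0.215, -0.470, 0.856); φ = arcsin(p_z) ≈ 58.89°, λ = atan2(p_y, p_x) ≈ -114.62°.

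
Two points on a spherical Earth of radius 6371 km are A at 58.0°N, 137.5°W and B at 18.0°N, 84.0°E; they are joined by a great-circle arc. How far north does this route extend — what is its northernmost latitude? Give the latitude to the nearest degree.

≈ 70°N

The great circle lies in the plane with unit normal n̂ = (p₁ × p₂)/|p₁ × p₂|.
Here n̂_z ≈ -0.336; the vertex latitude is φ_max = arccos|n̂_z| ≈ 70.4°.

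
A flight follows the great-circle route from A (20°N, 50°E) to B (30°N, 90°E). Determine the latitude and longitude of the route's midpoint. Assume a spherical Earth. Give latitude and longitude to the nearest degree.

From cos δ = sin φ₁ sin φ₂ + cos φ₁ cos φ₂ cos Δλ, the central angle is δ ≈ 0.653 rad (37.4°).
Interpolate at f = 1/2 with slerp weights a = sin((1−f)δ)/sin δ ≈ 0.528, b = sin(fδ)/sin δ ≈ 0.528.
p = a·p₁ + b·p₂ ≈ (0.319, 0.837, 0.444); φ = arcsin(p_z) ≈ 26.39°, λ = atan2(p_y, p_x) ≈ 69.15°.

≈ (26°N, 69°E)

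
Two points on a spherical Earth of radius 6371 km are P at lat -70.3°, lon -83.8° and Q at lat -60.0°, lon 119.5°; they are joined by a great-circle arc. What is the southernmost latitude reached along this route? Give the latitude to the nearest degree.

≈ -85°

The great circle lies in the plane with unit normal n̂ = (p₁ × p₂)/|p₁ × p₂|.
Here n̂_z ≈ -0.089; the vertex latitude is φ_max = arccos|n̂_z| ≈ 84.9°.
Check via Clairaut: cos φ_max = |cos φ₁| · sin C = cos(70.3°)·sin(164.7°) ≈ 0.089, again giving ≈ 84.9°.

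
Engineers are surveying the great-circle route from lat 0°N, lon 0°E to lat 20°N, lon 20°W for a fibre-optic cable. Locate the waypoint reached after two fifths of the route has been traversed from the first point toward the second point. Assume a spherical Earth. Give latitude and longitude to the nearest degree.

≈ lat 8°N, lon 8°W

Write both endpoints as unit vectors p₁, p₂ with components (cos φ cos λ, cos φ sin λ, sin φ).
The central angle between the endpoints is δ = arccos(p₁·p₂) ≈ 0.489 rad (28.0°).
Interpolate at f = 2/5 with slerp weights a = sin((1−f)δ)/sin δ ≈ 0.616, b = sin(fδ)/sin δ ≈ 0.414.
p = a·p₁ + b·p₂ ≈ (0.981, -0.133, 0.142); φ = arcsin(p_z) ≈ 8.13°, λ = atan2(p_y, p_x) ≈ -7.72°.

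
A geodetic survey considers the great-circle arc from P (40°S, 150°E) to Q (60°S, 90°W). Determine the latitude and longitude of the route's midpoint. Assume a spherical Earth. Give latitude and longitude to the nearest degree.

≈ (66°S, 170°W)

Write both endpoints as unit vectors p₁, p₂ with components (cos φ cos λ, cos φ sin λ, sin φ).
The central angle between the endpoints is δ = arccos(p₁·p₂) ≈ 1.197 rad (68.6°).
Interpolate at f = 1/2 with slerp weights a = sin((1−f)δ)/sin δ ≈ 0.605, b = sin(fδ)/sin δ ≈ 0.605.
p = a·p₁ + b·p₂ ≈ (-0.401, -0.071, -0.913); φ = arcsin(p_z) ≈ -65.94°, λ = atan2(p_y, p_x) ≈ -170.00°.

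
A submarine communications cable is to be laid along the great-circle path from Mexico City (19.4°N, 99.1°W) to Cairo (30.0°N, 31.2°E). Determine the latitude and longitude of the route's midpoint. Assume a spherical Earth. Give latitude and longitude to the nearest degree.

Write both endpoints as unit vectors p₁, p₂ with components (cos φ cos λ, cos φ sin λ, sin φ).
The central angle between the endpoints is δ = arccos(p₁·p₂) ≈ 1.941 rad (111.2°).
Interpolate at f = 1/2 with slerp weights a = sin((1−f)δ)/sin δ ≈ 0.885, b = sin(fδ)/sin δ ≈ 0.885.
p = a·p₁ + b·p₂ ≈ (0.524, -0.427, 0.737); φ = arcsin(p_z) ≈ 47.46°, λ = atan2(p_y, p_x) ≈ -39.21°.

≈ 47°N, 39°W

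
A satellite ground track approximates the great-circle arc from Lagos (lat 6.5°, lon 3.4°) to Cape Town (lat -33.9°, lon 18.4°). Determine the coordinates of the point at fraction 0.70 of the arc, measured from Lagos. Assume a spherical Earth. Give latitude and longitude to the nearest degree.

Convert each endpoint to a unit vector on the sphere (x = cos φ cos λ, y = cos φ sin λ, z = sin φ).
The central angle between the endpoints is δ = arccos(p₁·p₂) ≈ 0.747 rad (42.8°).
Interpolate at f = 0.70 with slerp weights a = sin((1−f)δ)/sin δ ≈ 0.327, b = sin(fδ)/sin δ ≈ 0.735.
p = a·p₁ + b·p₂ ≈ (0.903, 0.212, -0.373); φ = arcsin(p_z) ≈ -21.90°, λ = atan2(p_y, p_x) ≈ 13.20°.

≈ lat -22°, lon 13°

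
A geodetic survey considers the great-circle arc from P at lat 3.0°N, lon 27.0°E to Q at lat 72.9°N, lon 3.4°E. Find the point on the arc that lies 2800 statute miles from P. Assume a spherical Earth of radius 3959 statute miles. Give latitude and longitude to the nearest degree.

≈ lat 43°N, lon 21°E

Convert each endpoint to a unit vector on the sphere (x = cos φ cos λ, y = cos φ sin λ, z = sin φ).
The central angle between the endpoints is δ = arccos(p₁·p₂) ≈ 1.246 rad (71.4°). The total great-circle distance is δ·R ≈ 1.246 × 3959 ≈ 4933 mi, so the target fraction is f = 2800/4933 ≈ 0.568.
Interpolate at f ≈ 0.568 with slerp weights a = sin((1−f)δ)/sin δ ≈ 0.541, b = sin(fδ)/sin δ ≈ 0.686.
p = a·p₁ + b·p₂ ≈ (0.683, 0.257, 0.684); φ = arcsin(p_z) ≈ 43.13°, λ = atan2(p_y, p_x) ≈ 20.65°.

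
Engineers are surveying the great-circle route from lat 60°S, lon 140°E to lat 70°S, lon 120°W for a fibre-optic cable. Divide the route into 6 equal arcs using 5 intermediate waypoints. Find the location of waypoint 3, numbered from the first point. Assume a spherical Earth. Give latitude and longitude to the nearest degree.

≈ lat 73°S, lon 177°E

Convert each endpoint to a unit vector on the sphere (x = cos φ cos λ, y = cos φ sin λ, z = sin φ).
The central angle between the endpoints is δ = arccos(p₁·p₂) ≈ 0.670 rad (38.4°).
Interpolate at f = 3/6 with slerp weights a = sin((1−f)δ)/sin δ ≈ 0.529, b = sin(fδ)/sin δ ≈ 0.529.
p = a·p₁ + b·p₂ ≈ (-0.293, 0.013, -0.956); φ = arcsin(p_z) ≈ -72.93°, λ = atan2(p_y, p_x) ≈ 177.40°.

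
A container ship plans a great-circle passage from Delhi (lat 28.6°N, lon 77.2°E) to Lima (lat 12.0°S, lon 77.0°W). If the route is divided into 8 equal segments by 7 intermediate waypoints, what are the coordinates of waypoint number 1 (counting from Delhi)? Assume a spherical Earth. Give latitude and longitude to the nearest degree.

From cos δ = sin φ₁ sin φ₂ + cos φ₁ cos φ₂ cos Δλ, the central angle is δ ≈ 2.632 rad (150.8°).
Interpolate at f = 1/8 with slerp weights a = sin((1−f)δ)/sin δ ≈ 1.524, b = sin(fδ)/sin δ ≈ 0.662.
p = a·p₁ + b·p₂ ≈ (0.442, 0.674, 0.592); φ = arcsin(p_z) ≈ 36.29°, λ = atan2(p_y, p_x) ≈ 56.75°.

≈ lat 36°N, lon 57°E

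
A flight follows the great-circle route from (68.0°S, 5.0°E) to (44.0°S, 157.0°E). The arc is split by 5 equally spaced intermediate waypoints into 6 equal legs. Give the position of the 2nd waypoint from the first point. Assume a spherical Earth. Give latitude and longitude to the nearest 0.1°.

≈ (81.9°S, 85.0°E)

From cos δ = sin φ₁ sin φ₂ + cos φ₁ cos φ₂ cos Δλ, the central angle is δ ≈ 1.153 rad (66.0°).
Interpolate at f = 2/6 with slerp weights a = sin((1−f)δ)/sin δ ≈ 0.761, b = sin(fδ)/sin δ ≈ 0.410.
p = a·p₁ + b·p₂ ≈ (0.012, 0.140, -0.990); φ = arcsin(p_z) ≈ -81.91°, λ = atan2(p_y, p_x) ≈ 85.01°.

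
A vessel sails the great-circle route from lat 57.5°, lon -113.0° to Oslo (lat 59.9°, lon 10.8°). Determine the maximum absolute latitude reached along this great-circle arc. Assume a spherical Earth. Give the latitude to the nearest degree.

The great circle lies in the plane with unit normal n̂ = (p₁ × p₂)/|p₁ × p₂|.
Here n̂_z ≈ +0.275; the vertex latitude is φ_max = arccos|n̂_z| ≈ 74.0°.

≈ 74°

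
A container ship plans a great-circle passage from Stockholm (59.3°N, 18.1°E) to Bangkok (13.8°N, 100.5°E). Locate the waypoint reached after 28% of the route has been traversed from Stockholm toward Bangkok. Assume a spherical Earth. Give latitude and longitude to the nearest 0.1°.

From cos δ = sin φ₁ sin φ₂ + cos φ₁ cos φ₂ cos Δλ, the central angle is δ ≈ 1.297 rad (74.3°).
Interpolate at f = 0.28 with slerp weights a = sin((1−f)δ)/sin δ ≈ 0.835, b = sin(fδ)/sin δ ≈ 0.369.
p = a·p₁ + b·p₂ ≈ (0.340, 0.485, 0.806); φ = arcsin(p_z) ≈ 53.70°, λ = atan2(p_y, p_x) ≈ 54.96°.

≈ (53.7°N, 55.0°E)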